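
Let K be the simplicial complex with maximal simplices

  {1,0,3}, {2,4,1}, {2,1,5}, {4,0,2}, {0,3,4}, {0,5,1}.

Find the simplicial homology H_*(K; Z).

Order the vertices as 0 < 1 < 2 < 3 < 4 < 5. Listing each simplex with vertices in this order, K has dimension 2 with simplices:

  0-simplices (6): [0], [1], [2], [3], [4], [5]
  1-simplices (12): [0,1], [0,2], [0,3], [0,4], [0,5], [1,2], [1,3], [1,4], [1,5], [2,4], [2,5], [3,4]
  2-simplices (6): [0,1,3], [0,1,5], [0,2,4], [0,3,4], [1,2,4], [1,2,5]

so the chain groups are C_0 ≅ Z^6, C_1 ≅ Z^12, C_2 ≅ Z^6.

∂_1: C_1 → C_0 maps an edge to its endpoints' difference, ∂[p,q] = q − p.
The resulting 6×12 matrix has rank 5, and its Smith normal form has invariant factors (1,1,1,1,1).

The boundary map ∂_2: C_2 → C_1 maps a triangle to the signed sum of its edges. For instance
  ∂[1,2,4] = [2,4] − [1,4] + [1,2],
  ∂[0,1,5] = [1,5] − [0,5] + [0,1].
This gives a 12×6 integer matrix of rank 6; reducing to Smith normal form yields diagonal entries (1,1,1,1,1,1).

Reading off H_k = ker ∂_k / im ∂_{k+1}:

  H_0: rank C_0 − rank ∂_1 = 6 − 5 = 1, and the invariant factors of ∂_1 are all 1, so H_0 = Z.
  H_1: rank ker ∂_1 − rank ∂_2 = (12 − 5) − 6 = 1, and the invariant factors of ∂_2 are all 1, so H_1 = Z.
  H_2: rank ker ∂_2 − rank ∂_3 = (6 − 6) − 0 = 0, and there is no ∂_3, so H_2 = 0.

H_0 = Z,  H_1 = Z,  H_2 = 0.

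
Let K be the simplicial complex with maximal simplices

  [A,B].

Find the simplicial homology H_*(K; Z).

Order the vertices as A < B. Listing each simplex with vertices in this order, K has dimension 1 with simplices:

  0-simplices (2): A, B
  1-simplices (1): AB

Hence C_0 ≅ Z^2, C_1 ≅ Z^1.

Boundary ∂_1: C_1 → C_0 sends each edge [p,q] (with p < q) to q − p.
This gives a 2×1 integer matrix of rank 1; reducing to Smith normal form yields diagonal entries (1).

Computing H_k = (kernel of ∂_k) / (image of ∂_{k+1}):

  H_0: rank C_0 − rank ∂_1 = 2 − 1 = 1, and the invariant factors of ∂_1 are all 1, so H_0 ≅ Z.
  H_1: rank ker ∂_1 − rank ∂_2 = (1 − 1) − 0 = 0, and there is no ∂_2, so H_1 ≅ 0.

As a check, the Euler characteristic is 2 − 1 = 1, which agrees with 1 − 0 = 1.

H_0 ≅ Z,  H_1 = 0.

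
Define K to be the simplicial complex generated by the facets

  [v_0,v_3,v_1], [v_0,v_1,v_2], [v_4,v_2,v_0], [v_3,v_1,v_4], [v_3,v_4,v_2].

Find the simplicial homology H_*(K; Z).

Take the total order v_0 < v_1 < v_2 < v_3 < v_4 on the vertex set. Then K (dimension 2) consists of the simplices:

  0-simplices (5): [v_0], [v_1], [v_2], [v_3], [v_4]
  1-simplices (10): [v_0,v_1], [v_0,v_2], [v_0,v_3], [v_0,v_4], [v_1,v_2], [v_1,v_3], [v_1,v_4], [v_2,v_3], [v_2,v_4], [v_3,v_4]
  2-simplices (5): [v_0,v_1,v_2], [v_0,v_1,v_3], [v_0,v_2,v_4], [v_1,v_3,v_4], [v_2,v_3,v_4]

so the chain groups are C_0 ≅ Z^5, C_1 ≅ Z^10, C_2 ≅ Z^5.

∂_1: C_1 → C_0 is given by ∂[p,q] = [q] − [p].
This gives a 5×10 integer matrix of rank 4; reducing to Smith normal form yields diagonal entries (1,1,1,1).

∂_2: C_2 → C_1 acts by ∂[p,q,r] = [q,r] − [p,r] + [p,q]. For instance
  ∂[v_1,v_3,v_4] = [v_3,v_4] − [v_1,v_4] + [v_1,v_3],
  ∂[v_2,v_3,v_4] = [v_3,v_4] − [v_2,v_4] + [v_2,v_3].
This gives a 10×5 integer matrix of rank 5; reducing to Smith normal form yields diagonal entries (1,1,1,1,1).

Computing H_k = (kernel of ∂_k) / (image of ∂_{k+1}):

  H_0: rank C_0 − rank ∂_1 = 5 − 4 = 1, and the invariant factors of ∂_1 are all 1, so H_0 ≅ Z.
  H_1: rank ker ∂_1 − rank ∂_2 = (10 − 4) − 5 = 1, and the invariant factors of ∂_2 are all 1, so H_1 ≅ Z.
  H_2: rank ker ∂_2 − rank ∂_3 = (5 − 5) − 0 = 0, and there is no ∂_3, so H_2 ≅ 0.

H_0 ≅ Z,  H_1 ≅ Z,  H_2 = 0.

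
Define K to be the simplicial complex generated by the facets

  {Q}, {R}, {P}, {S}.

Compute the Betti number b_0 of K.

b_0 = 4.

We work with the vertex ordering P < Q < R < S. The simplices of K, each written with vertices in increasing order, are:

  0-simplices (4): P, Q, R, S

giving chain groups C_0 ≅ Z^4.

Reading off H_k = ker ∂_k / im ∂_{k+1}:

  H_0: rank C_0 − rank ∂_1 = 4 − 0 = 4, and there is no ∂_1, so H_0 ≅ Z^4.

(K is a triangulation of a set of 4 points.)

Hence the Betti numbers are b_0 = 4.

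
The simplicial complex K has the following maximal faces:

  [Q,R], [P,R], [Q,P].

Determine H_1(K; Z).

H_1 ≅ Z.

Fix the vertex order P < Q < R and write every simplex with vertices in increasing order. Then dim K = 1 and the simplices of K are:

  0-simplices (3): P, Q, R
  1-simplices (3): PQ, PR, QR

so the chain groups are C_0 ≅ Z^3, C_1 ≅ Z^3.

∂_1: C_1 → C_0 is given by ∂[p,q] = [q] − [p]. For instance
  ∂PQ = Q − P.
As a 3×3 matrix over Z this has rank 2, with invariant factors (1,1).

Reading off H_k = ker ∂_k / im ∂_{k+1}:

  H_1: rank ker ∂_1 − rank ∂_2 = (3 − 2) − 0 = 1, and there is no ∂_2, so H_1 = Z.

(K is a triangulation of the circle S^1.)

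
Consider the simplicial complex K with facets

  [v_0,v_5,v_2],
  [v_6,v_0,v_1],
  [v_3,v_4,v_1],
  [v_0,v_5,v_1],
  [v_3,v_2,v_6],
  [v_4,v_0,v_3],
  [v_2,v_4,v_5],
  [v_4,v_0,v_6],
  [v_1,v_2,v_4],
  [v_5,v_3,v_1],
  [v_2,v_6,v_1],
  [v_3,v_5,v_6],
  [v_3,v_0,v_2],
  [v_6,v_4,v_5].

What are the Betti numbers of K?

Order the vertices as v_0 < v_1 < v_2 < v_3 < v_4 < v_5 < v_6. Listing each simplex with vertices in this order, K has dimension 2 with simplices:

  0-simplices (7): [v_0], [v_1], [v_2], [v_3], [v_4], [v_5], [v_6]
  1-simplices (21): (21 of them)
  2-simplices (14): (14 of them)

so the chain groups are C_0 ≅ Z^7, C_1 ≅ Z^21, C_2 ≅ Z^14.

The boundary map ∂_1: C_1 → C_0 sends each edge [p,q] (with p < q) to q − p. For instance
  ∂[v_0,v_4] = [v_4] − [v_0].
The 7×21 boundary matrix has rank 6 and Smith normal form diag(1,1,1,1,1,1).

The boundary map ∂_2: C_2 → C_1 maps a triangle to the signed sum of its edges. For instance
  ∂[v_0,v_4,v_6] = [v_4,v_6] − [v_0,v_6] + [v_0,v_4],
  ∂[v_1,v_3,v_5] = [v_3,v_5] − [v_1,v_5] + [v_1,v_3].
This gives a 21×14 integer matrix of rank 13; reducing to Smith normal form yields diagonal entries (1,1,1,1,1,1,1,1,1,1,1,1,1).

Now H_k = ker ∂_k / im ∂_{k+1}, so:

  H_0: rank C_0 − rank ∂_1 = 7 − 6 = 1, and the invariant factors of ∂_1 are all 1, so H_0 = Z.
  H_1: rank ker ∂_1 − rank ∂_2 = (21 − 6) − 13 = 2, and the invariant factors of ∂_2 are all 1, so H_1 = Z^2.
  H_2: rank ker ∂_2 − rank ∂_3 = (14 − 13) − 0 = 1, and there is no ∂_3, so H_2 = Z.

As a check, the Euler characteristic is 7 − 21 + 14 = 0, which agrees with 1 − 2 + 1 = 0.

Hence the Betti numbers are b_0 = 1, b_1 = 2, b_2 = 1.

b_0 = 1, b_1 = 2, b_2 = 1.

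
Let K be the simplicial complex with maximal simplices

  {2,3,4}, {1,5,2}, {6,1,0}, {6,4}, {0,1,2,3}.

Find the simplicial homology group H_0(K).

Take the total order 0 < 1 < 2 < 3 < 4 < 5 < 6 on the vertex set. Then K (dimension 3) consists of the simplices:

  0-simplices (7): [0], [1], [2], [3], [4], [5], [6]
  1-simplices (13): [0,1], [0,2], [0,3], [0,6], [1,2], [1,3], [1,5], [1,6], [2,3], [2,4], [2,5], [3,4], [4,6]
  2-simplices (7): [0,1,2], [0,1,3], [0,1,6], [0,2,3], [1,2,3], [1,2,5], [2,3,4]
  3-simplices (1): [0,1,2,3]

giving chain groups C_0 ≅ Z^7, C_1 ≅ Z^13, C_2 ≅ Z^7, C_3 ≅ Z^1.

Boundary ∂_1: C_1 → C_0 sends each edge [p,q] (with p < q) to q − p. For instance
  ∂[0,1] = [1] − [0].
The resulting 7×13 matrix has rank 6, and its Smith normal form has invariant factors (1,1,1,1,1,1).

The boundary map ∂_2: C_2 → C_1 maps a triangle to the signed sum of its edges. For instance
  ∂[1,2,5] = [2,5] − [1,5] + [1,2],
  ∂[0,1,6] = [1,6] − [0,6] + [0,1].
The 13×7 boundary matrix has rank 6 and Smith normal form diag(1,1,1,1,1,1).

∂_3: C_3 → C_2 sends each 3-simplex σ to the alternating sum Σ_i (−1)^i (σ with its i-th vertex removed). For instance
  ∂[0,1,2,3] = [1,2,3] − [0,2,3] + [0,1,3] − [0,1,2].
The 7×1 boundary matrix has rank 1 and Smith normal form diag(1).

From H_k ≅ ker(∂_k) / im(∂_{k+1}) we obtain:

  H_0: rank C_0 − rank ∂_1 = 7 − 6 = 1, and the invariant factors of ∂_1 are all 1, so H_0 ≅ Z.

H_0 = Z.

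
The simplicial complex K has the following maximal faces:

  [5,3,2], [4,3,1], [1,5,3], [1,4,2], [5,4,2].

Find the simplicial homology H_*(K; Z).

K has 5 vertices, 10 edges, 5 triangles.
rank ∂_0 = 0, rank ∂_1 = 4 ⇒ b_0 = 5 − 0 − 4 = 1; all invariant factors of ∂_1 are 1 so no torsion. So H_0 = Z.
rank ∂_1 = 4, rank ∂_2 = 5 ⇒ b_1 = 10 − 4 − 5 = 1; all invariant factors of ∂_2 are 1 so no torsion. So H_1 = Z.
rank ∂_2 = 5, rank ∂_3 = 0 ⇒ b_2 = 5 − 5 − 0 = 0. So H_2 = 0.

H_0 = Z,  H_1 = Z,  H_2 = 0.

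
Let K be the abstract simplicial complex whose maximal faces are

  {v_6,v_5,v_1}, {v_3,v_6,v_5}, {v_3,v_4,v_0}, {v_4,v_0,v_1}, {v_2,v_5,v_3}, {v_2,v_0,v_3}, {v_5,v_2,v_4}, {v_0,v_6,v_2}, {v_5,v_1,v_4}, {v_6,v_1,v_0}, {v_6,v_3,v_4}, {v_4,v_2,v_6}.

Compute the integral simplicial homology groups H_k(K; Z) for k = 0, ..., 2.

H_0 = Z,  H_1 = Z/2,  H_2 = 0.

Fix the vertex order v_0 < v_1 < v_2 < v_3 < v_4 < v_5 < v_6 and write every simplex with vertices in increasing order. Then dim K = 2 and the simplices of K are:

  0-simplices (7): [v_0], [v_1], [v_2], [v_3], [v_4], [v_5], [v_6]
  1-simplices (18): (18 of them)
  2-simplices (12): (12 of them)

so the chain groups are C_0 ≅ Z^7, C_1 ≅ Z^18, C_2 ≅ Z^12.

∂_1: C_1 → C_0 sends each edge [p,q] (with p < q) to q − p.
This gives a 7×18 integer matrix of rank 6; reducing to Smith normal form yields diagonal entries (1,1,1,1,1,1).

Boundary ∂_2: C_2 → C_1 maps a triangle to the signed sum of its edges. For instance
  ∂[v_3,v_4,v_6] = [v_4,v_6] − [v_3,v_6] + [v_3,v_4],
  ∂[v_0,v_1,v_6] = [v_1,v_6] − [v_0,v_6] + [v_0,v_1].
As a 18×12 matrix over Z this has rank 12, with invariant factors (1,1,1,1,1,1,1,1,1,1,1,2).

From H_k ≅ ker(∂_k) / im(∂_{k+1}) we obtain:

  H_0: rank C_0 − rank ∂_1 = 7 − 6 = 1, and the invariant factors of ∂_1 are all 1, so H_0 = Z.
  H_1: rank ker ∂_1 − rank ∂_2 = (18 − 6) − 12 = 0, and ∂_2 has invariant factor 2 > 1, so H_1 = Z/2.
  H_2: rank ker ∂_2 − rank ∂_3 = (12 − 12) − 0 = 0, and there is no ∂_3, so H_2 = 0.

As a check, the Euler characteristic is 7 − 18 + 12 = 1, which agrees with 1 − 0 + 0 = 1.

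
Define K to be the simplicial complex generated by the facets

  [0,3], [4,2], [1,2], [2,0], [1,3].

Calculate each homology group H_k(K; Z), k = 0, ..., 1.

We work with the vertex ordering 0 < 1 < 2 < 3 < 4. The simplices of K, each written with vertices in increasing order, are:

  0-simplices (5): [0], [1], [2], [3], [4]
  1-simplices (5): [0,2], [0,3], [1,2], [1,3], [2,4]

so the chain groups are C_0 ≅ Z^5, C_1 ≅ Z^5.

Boundary ∂_1: C_1 → C_0 is given by ∂[p,q] = [q] − [p]. For instance
  ∂[1,3] = [3] − [1].
The 5×5 boundary matrix has rank 4 and Smith normal form diag(1,1,1,1).

Reading off H_k = ker ∂_k / im ∂_{k+1}:

  H_0: rank C_0 − rank ∂_1 = 5 − 4 = 1, and the invariant factors of ∂_1 are all 1, so H_0 ≅ Z.
  H_1: rank ker ∂_1 − rank ∂_2 = (5 − 4) − 0 = 1, and there is no ∂_2, so H_1 ≅ Z.

H_0 ≅ Z,  H_1 ≅ Z.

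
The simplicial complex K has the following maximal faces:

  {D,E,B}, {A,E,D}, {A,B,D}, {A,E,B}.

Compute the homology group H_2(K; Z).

H_2 = Z.

Order the vertices as A < B < D < E. Listing each simplex with vertices in this order, K has dimension 2 with simplices:

  0-simplices (4): A, B, D, E
  1-simplices (6): AB, AD, AE, BD, BE, DE
  2-simplices (4): ABD, ABE, ADE, BDE

Hence C_0 ≅ Z^4, C_1 ≅ Z^6, C_2 ≅ Z^4.

∂_1: C_1 → C_0 sends each edge [p,q] (with p < q) to q − p.
The resulting 4×6 matrix has rank 3, and its Smith normal form has invariant factors (1,1,1).

The boundary map ∂_2: C_2 → C_1 maps a triangle to the signed sum of its edges. For instance
  ∂BDE = DE − BE + BD,
  ∂ABD = BD − AD + AB.
The resulting 6×4 matrix has rank 3, and its Smith normal form has invariant factors (1,1,1).

Now H_k = ker ∂_k / im ∂_{k+1}, so:

  H_2: rank ker ∂_2 − rank ∂_3 = (4 − 3) − 0 = 1, and there is no ∂_3, so H_2 ≅ Z.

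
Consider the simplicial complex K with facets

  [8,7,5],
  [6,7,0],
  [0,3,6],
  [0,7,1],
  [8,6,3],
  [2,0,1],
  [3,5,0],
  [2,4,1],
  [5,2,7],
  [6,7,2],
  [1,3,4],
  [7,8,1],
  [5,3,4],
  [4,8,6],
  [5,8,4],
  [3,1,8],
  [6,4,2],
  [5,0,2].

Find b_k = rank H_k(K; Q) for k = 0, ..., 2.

Take the total order 0 < 1 < 2 < 3 < 4 < 5 < 6 < 7 < 8 on the vertex set. Then K (dimension 2) consists of the simplices:

  0-simplices (9): [0], [1], [2], [3], [4], [5], [6], [7], [8]
  1-simplices (27): (27 of them)
  2-simplices (18): [0,1,2], [0,1,7], [0,2,5], [0,3,5], [0,3,6], [0,6,7], [1,2,4], [1,3,4], [1,3,8], [1,7,8], [2,4,6], [2,5,7], [2,6,7], [3,4,5], [3,6,8], [4,5,8], [4,6,8], [5,7,8]

giving chain groups C_0 ≅ Z^9, C_1 ≅ Z^27, C_2 ≅ Z^18.

The boundary map ∂_1: C_1 → C_0 maps an edge to its endpoints' difference, ∂[p,q] = q − p.
As a 9×27 matrix over Z this has rank 8, with invariant factors (1,1,1,1,1,1,1,1).

The boundary map ∂_2: C_2 → C_1 maps a triangle to the signed sum of its edges. For instance
  ∂[4,6,8] = [6,8] − [4,8] + [4,6],
  ∂[2,4,6] = [4,6] − [2,6] + [2,4].
This gives a 27×18 integer matrix of rank 18; reducing to Smith normal form yields diagonal entries (1,1,1,1,1,1,1,1,1,1,1,1,1,1,1,1,1,2).

Reading off H_k = ker ∂_k / im ∂_{k+1}:

  H_0: rank C_0 − rank ∂_1 = 9 − 8 = 1, and the invariant factors of ∂_1 are all 1, so H_0 = Z.
  H_1: rank ker ∂_1 − rank ∂_2 = (27 − 8) − 18 = 1, and ∂_2 has invariant factor 2 > 1, so H_1 = Z ⊕ Z/2Z.
  H_2: rank ker ∂_2 − rank ∂_3 = (18 − 18) − 0 = 0, and there is no ∂_3, so H_2 = 0.

Hence the Betti numbers are b_0 = 1, b_1 = 1, b_2 = 0.

b_0 = 1, b_1 = 1, b_2 = 0.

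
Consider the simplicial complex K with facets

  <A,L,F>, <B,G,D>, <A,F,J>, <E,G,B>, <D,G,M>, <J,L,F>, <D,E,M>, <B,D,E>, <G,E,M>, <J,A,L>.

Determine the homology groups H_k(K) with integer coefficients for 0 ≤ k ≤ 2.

H_0 ≅ Z^2,  H_1 = 0,  H_2 ≅ Z^2.

Fix the vertex order A < B < D < E < F < G < J < L < M and write every simplex with vertices in increasing order. Then dim K = 2 and the simplices of K are:

  0-simplices (9): A, B, D, E, F, G, J, L, M
  1-simplices (15): AF, AJ, AL, BD, BE, BG, DE, DG, DM, EG, EM, FJ, FL, GM, JL
  2-simplices (10): AFJ, AFL, AJL, BDE, BDG, BEG, DEM, DGM, EGM, FJL

so the chain groups are C_0 ≅ Z^9, C_1 ≅ Z^15, C_2 ≅ Z^10.

Boundary ∂_1: C_1 → C_0 sends each edge [p,q] (with p < q) to q − p. For instance
  ∂DE = E − D.
The 9×15 boundary matrix has rank 7 and Smith normal form diag(1,1,1,1,1,1,1).

∂_2: C_2 → C_1 maps a triangle to the signed sum of its edges. For instance
  ∂DGM = GM − DM + DG,
  ∂DEM = EM − DM + DE.
As a 15×10 matrix over Z this has rank 8, with invariant factors (1,1,1,1,1,1,1,1).

Computing H_k = (kernel of ∂_k) / (image of ∂_{k+1}):

  H_0: rank C_0 − rank ∂_1 = 9 − 7 = 2, and the invariant factors of ∂_1 are all 1, so H_0 ≅ Z^2.
  H_1: rank ker ∂_1 − rank ∂_2 = (15 − 7) − 8 = 0, and the invariant factors of ∂_2 are all 1, so H_1 ≅ 0.
  H_2: rank ker ∂_2 − rank ∂_3 = (10 − 8) − 0 = 2, and there is no ∂_3, so H_2 ≅ Z^2.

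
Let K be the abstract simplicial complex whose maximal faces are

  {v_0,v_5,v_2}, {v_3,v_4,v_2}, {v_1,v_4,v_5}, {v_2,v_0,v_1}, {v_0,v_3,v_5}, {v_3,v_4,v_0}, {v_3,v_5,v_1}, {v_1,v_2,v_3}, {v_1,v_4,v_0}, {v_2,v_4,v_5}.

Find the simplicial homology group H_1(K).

Order the vertices as v_0 < v_1 < v_2 < v_3 < v_4 < v_5. Listing each simplex with vertices in this order, K has dimension 2 with simplices:

  0-simplices (6): [v_0], [v_1], [v_2], [v_3], [v_4], [v_5]
  1-simplices (15): (15 of them)
  2-simplices (10): [v_0,v_1,v_2], [v_0,v_1,v_4], [v_0,v_2,v_5], [v_0,v_3,v_4], [v_0,v_3,v_5], [v_1,v_2,v_3], [v_1,v_3,v_5], [v_1,v_4,v_5], [v_2,v_3,v_4], [v_2,v_4,v_5]

giving chain groups C_0 ≅ Z^6, C_1 ≅ Z^15, C_2 ≅ Z^10.

∂_1: C_1 → C_0 maps an edge to its endpoints' difference, ∂[p,q] = q − p.
The 6×15 boundary matrix has rank 5 and Smith normal form diag(1,1,1,1,1).

The boundary map ∂_2: C_2 → C_1 sends each 2-simplex [p,q,r] to [q,r] − [p,r] + [p,q]. For instance
  ∂[v_1,v_3,v_5] = [v_3,v_5] − [v_1,v_5] + [v_1,v_3],
  ∂[v_1,v_4,v_5] = [v_4,v_5] − [v_1,v_5] + [v_1,v_4].
As a 15×10 matrix over Z this has rank 10, with invariant factors (1,1,1,1,1,1,1,1,1,2).

From H_k ≅ ker(∂_k) / im(∂_{k+1}) we obtain:

  H_1: rank ker ∂_1 − rank ∂_2 = (15 − 5) − 10 = 0, and ∂_2 has invariant factor 2 > 1, so H_1 = Z/2Z.

H_1 = Z/2Z.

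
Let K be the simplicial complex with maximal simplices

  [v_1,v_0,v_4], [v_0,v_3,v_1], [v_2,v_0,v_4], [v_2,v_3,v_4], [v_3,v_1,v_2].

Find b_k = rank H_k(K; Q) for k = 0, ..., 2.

b_0 = 1, b_1 = 1, b_2 = 0.

We work with the vertex ordering v_0 < v_1 < v_2 < v_3 < v_4. The simplices of K, each written with vertices in increasing order, are:

  0-simplices (5): [v_0], [v_1], [v_2], [v_3], [v_4]
  1-simplices (10): [v_0,v_1], [v_0,v_2], [v_0,v_3], [v_0,v_4], [v_1,v_2], [v_1,v_3], [v_1,v_4], [v_2,v_3], [v_2,v_4], [v_3,v_4]
  2-simplices (5): [v_0,v_1,v_3], [v_0,v_1,v_4], [v_0,v_2,v_4], [v_1,v_2,v_3], [v_2,v_3,v_4]

giving chain groups C_0 ≅ Z^5, C_1 ≅ Z^10, C_2 ≅ Z^5.

∂_1: C_1 → C_0 maps an edge to its endpoints' difference, ∂[p,q] = q − p. For instance
  ∂[v_1,v_2] = [v_2] − [v_1].
This gives a 5×10 integer matrix of rank 4; reducing to Smith normal form yields diagonal entries (1,1,1,1).

Boundary ∂_2: C_2 → C_1 acts by ∂[p,q,r] = [q,r] − [p,r] + [p,q]. For instance
  ∂[v_0,v_2,v_4] = [v_2,v_4] − [v_0,v_4] + [v_0,v_2],
  ∂[v_1,v_2,v_3] = [v_2,v_3] − [v_1,v_3] + [v_1,v_2].
As a 10×5 matrix over Z this has rank 5, with invariant factors (1,1,1,1,1).

From H_k ≅ ker(∂_k) / im(∂_{k+1}) we obtain:

  H_0: rank C_0 − rank ∂_1 = 5 − 4 = 1, and the invariant factors of ∂_1 are all 1, so H_0 ≅ Z.
  H_1: rank ker ∂_1 − rank ∂_2 = (10 − 4) − 5 = 1, and the invariant factors of ∂_2 are all 1, so H_1 ≅ Z.
  H_2: rank ker ∂_2 − rank ∂_3 = (5 − 5) − 0 = 0, and there is no ∂_3, so H_2 ≅ 0.

(K is a triangulation of the Möbius band.)

Hence the Betti numbers are b_0 = 1, b_1 = 1, b_2 = 0.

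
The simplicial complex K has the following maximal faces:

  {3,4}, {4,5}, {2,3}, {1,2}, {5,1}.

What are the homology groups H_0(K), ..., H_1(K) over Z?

H_0 ≅ Z,  H_1 ≅ Z.

We work with the vertex ordering 1 < 2 < 3 < 4 < 5. The simplices of K, each written with vertices in increasing order, are:

  0-simplices (5): [1], [2], [3], [4], [5]
  1-simplices (5): [1,2], [1,5], [2,3], [3,4], [4,5]

giving chain groups C_0 ≅ Z^5, C_1 ≅ Z^5.

∂_1: C_1 → C_0 is given by ∂[p,q] = [q] − [p]. For instance
  ∂[1,5] = [5] − [1].
The resulting 5×5 matrix has rank 4, and its Smith normal form has invariant factors (1,1,1,1).

Now H_k = ker ∂_k / im ∂_{k+1}, so:

  H_0: rank C_0 − rank ∂_1 = 5 − 4 = 1, and the invariant factors of ∂_1 are all 1, so H_0 ≅ Z.
  H_1: rank ker ∂_1 − rank ∂_2 = (5 − 4) − 0 = 1, and there is no ∂_2, so H_1 ≅ Z.

As a check, the Euler characteristic is 5 − 5 = 0, which agrees with 1 − 1 = 0.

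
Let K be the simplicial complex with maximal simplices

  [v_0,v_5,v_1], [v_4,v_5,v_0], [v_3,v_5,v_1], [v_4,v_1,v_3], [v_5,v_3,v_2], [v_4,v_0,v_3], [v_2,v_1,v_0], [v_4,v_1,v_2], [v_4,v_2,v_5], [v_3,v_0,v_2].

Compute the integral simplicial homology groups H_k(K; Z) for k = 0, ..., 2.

H_0 = Z,  H_1 = Z_2,  H_2 = 0.

Order the vertices as v_0 < v_1 < v_2 < v_3 < v_4 < v_5. Listing each simplex with vertices in this order, K has dimension 2 with simplices:

  0-simplices (6): [v_0], [v_1], [v_2], [v_3], [v_4], [v_5]
  1-simplices (15): (15 of them)
  2-simplices (10): [v_0,v_1,v_2], [v_0,v_1,v_5], [v_0,v_2,v_3], [v_0,v_3,v_4], [v_0,v_4,v_5], [v_1,v_2,v_4], [v_1,v_3,v_4], [v_1,v_3,v_5], [v_2,v_3,v_5], [v_2,v_4,v_5]

Hence C_0 ≅ Z^6, C_1 ≅ Z^15, C_2 ≅ Z^10.

Boundary ∂_1: C_1 → C_0 maps an edge to its endpoints' difference, ∂[p,q] = q − p. For instance
  ∂[v_1,v_2] = [v_2] − [v_1].
The 6×15 boundary matrix has rank 5 and Smith normal form diag(1,1,1,1,1).

The boundary map ∂_2: C_2 → C_1 maps a triangle to the signed sum of its edges. For instance
  ∂[v_2,v_4,v_5] = [v_4,v_5] − [v_2,v_5] + [v_2,v_4],
  ∂[v_0,v_3,v_4] = [v_3,v_4] − [v_0,v_4] + [v_0,v_3].
As a 15×10 matrix over Z this has rank 10, with invariant factors (1,1,1,1,1,1,1,1,1,2).

Now H_k = ker ∂_k / im ∂_{k+1}, so:

  H_0: rank C_0 − rank ∂_1 = 6 − 5 = 1, and the invariant factors of ∂_1 are all 1, so H_0 ≅ Z.
  H_1: rank ker ∂_1 − rank ∂_2 = (15 − 5) − 10 = 0, and ∂_2 has invariant factor 2 > 1, so H_1 ≅ Z_2.
  H_2: rank ker ∂_2 − rank ∂_3 = (10 − 10) − 0 = 0, and there is no ∂_3, so H_2 ≅ 0.

As a check, the Euler characteristic is 6 − 15 + 10 = 1, which agrees with 1 − 0 + 0 = 1.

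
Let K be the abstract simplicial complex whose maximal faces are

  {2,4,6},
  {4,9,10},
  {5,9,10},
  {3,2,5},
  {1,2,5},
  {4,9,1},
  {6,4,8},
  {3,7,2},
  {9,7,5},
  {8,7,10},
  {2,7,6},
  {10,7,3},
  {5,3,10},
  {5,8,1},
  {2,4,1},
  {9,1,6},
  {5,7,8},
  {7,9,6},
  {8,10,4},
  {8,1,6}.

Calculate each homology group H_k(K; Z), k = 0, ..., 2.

We work with the vertex ordering 1 < 2 < 3 < 4 < 5 < 6 < 7 < 8 < 9 < 10. The simplices of K, each written with vertices in increasing order, are:

  0-simplices (10): [1], [2], [3], [4], [5], [6], [7], [8], [9], [10]
  1-simplices (30): (30 of them)
  2-simplices (20): (20 of them)

giving chain groups C_0 ≅ Z^10, C_1 ≅ Z^30, C_2 ≅ Z^20.

Boundary ∂_1: C_1 → C_0 is given by ∂[p,q] = [q] − [p]. For instance
  ∂[4,10] = [10] − [4].
The resulting 10×30 matrix has rank 9, and its Smith normal form has invariant factors (1,1,1,1,1,1,1,1,1).

Boundary ∂_2: C_2 → C_1 maps a triangle to the signed sum of its edges. For instance
  ∂[1,6,9] = [6,9] − [1,9] + [1,6],
  ∂[1,4,9] = [4,9] − [1,9] + [1,4].
The resulting 30×20 matrix has rank 20, and its Smith normal form has invariant factors (1,1,1,1,1,1,1,1,1,1,1,1,1,1,1,1,1,1,1,2).

Reading off H_k = ker ∂_k / im ∂_{k+1}:

  H_0: rank C_0 − rank ∂_1 = 10 − 9 = 1, and the invariant factors of ∂_1 are all 1, so H_0 = Z.
  H_1: rank ker ∂_1 − rank ∂_2 = (30 − 9) − 20 = 1, and ∂_2 has invariant factor 2 > 1, so H_1 = Z ⊕ Z/2Z.
  H_2: rank ker ∂_2 − rank ∂_3 = (20 − 20) − 0 = 0, and there is no ∂_3, so H_2 = 0.

H_0 = Z,  H_1 = Z ⊕ Z/2Z,  H_2 = 0.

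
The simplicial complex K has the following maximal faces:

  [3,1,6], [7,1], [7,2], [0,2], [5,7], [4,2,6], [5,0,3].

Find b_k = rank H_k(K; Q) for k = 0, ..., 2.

b_0 = 1, b_1 = 3, b_2 = 0.

Fix the vertex order 0 < 1 < 2 < 3 < 4 < 5 < 6 < 7 and write every simplex with vertices in increasing order. Then dim K = 2 and the simplices of K are:

  0-simplices (8): [0], [1], [2], [3], [4], [5], [6], [7]
  1-simplices (13): [0,2], [0,3], [0,5], [1,3], [1,6], [1,7], [2,4], [2,6], [2,7], [3,5], [3,6], [4,6], [5,7]
  2-simplices (3): [0,3,5], [1,3,6], [2,4,6]

so the chain groups are C_0 ≅ Z^8, C_1 ≅ Z^13, C_2 ≅ Z^3.

∂_1: C_1 → C_0 is given by ∂[p,q] = [q] − [p].
The resulting 8×13 matrix has rank 7, and its Smith normal form has invariant factors (1,1,1,1,1,1,1).

Boundary ∂_2: C_2 → C_1 maps a triangle to the signed sum of its edges. For instance
  ∂[2,4,6] = [4,6] − [2,6] + [2,4],
  ∂[0,3,5] = [3,5] − [0,5] + [0,3].
This gives a 13×3 integer matrix of rank 3; reducing to Smith normal form yields diagonal entries (1,1,1).

Reading off H_k = ker ∂_k / im ∂_{k+1}:

  H_0: rank C_0 − rank ∂_1 = 8 − 7 = 1, and the invariant factors of ∂_1 are all 1, so H_0 = Z.
  H_1: rank ker ∂_1 − rank ∂_2 = (13 − 7) − 3 = 3, and the invariant factors of ∂_2 are all 1, so H_1 = Z^3.
  H_2: rank ker ∂_2 − rank ∂_3 = (3 − 3) − 0 = 0, and there is no ∂_3, so H_2 = 0.

As a check, the Euler characteristic is 8 − 13 + 3 = -2, which agrees with 1 − 3 + 0 = -2.

Hence the Betti numbers are b_0 = 1, b_1 = 3, b_2 = 0.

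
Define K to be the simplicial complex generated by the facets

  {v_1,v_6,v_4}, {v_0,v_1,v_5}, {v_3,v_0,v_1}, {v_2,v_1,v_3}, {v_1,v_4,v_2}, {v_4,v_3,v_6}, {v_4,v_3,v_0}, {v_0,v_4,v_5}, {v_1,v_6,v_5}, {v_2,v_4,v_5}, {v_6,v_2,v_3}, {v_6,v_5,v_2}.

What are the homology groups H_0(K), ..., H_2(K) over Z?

H_0 = Z,  H_1 = Z/2Z,  H_2 = 0.

Fix the vertex order v_0 < v_1 < v_2 < v_3 < v_4 < v_5 < v_6 and write every simplex with vertices in increasing order. Then dim K = 2 and the simplices of K are:

  0-simplices (7): [v_0], [v_1], [v_2], [v_3], [v_4], [v_5], [v_6]
  1-simplices (18): (18 of them)
  2-simplices (12): (12 of them)

so the chain groups are C_0 ≅ Z^7, C_1 ≅ Z^18, C_2 ≅ Z^12.

Boundary ∂_1: C_1 → C_0 is given by ∂[p,q] = [q] − [p]. For instance
  ∂[v_2,v_6] = [v_6] − [v_2].
This gives a 7×18 integer matrix of rank 6; reducing to Smith normal form yields diagonal entries (1,1,1,1,1,1).

Boundary ∂_2: C_2 → C_1 sends each 2-simplex [p,q,r] to [q,r] − [p,r] + [p,q]. For instance
  ∂[v_0,v_3,v_4] = [v_3,v_4] − [v_0,v_4] + [v_0,v_3],
  ∂[v_1,v_2,v_4] = [v_2,v_4] − [v_1,v_4] + [v_1,v_2].
As a 18×12 matrix over Z this has rank 12, with invariant factors (1,1,1,1,1,1,1,1,1,1,1,2).

Now H_k = ker ∂_k / im ∂_{k+1}, so:

  H_0: rank C_0 − rank ∂_1 = 7 − 6 = 1, and the invariant factors of ∂_1 are all 1, so H_0 ≅ Z.
  H_1: rank ker ∂_1 − rank ∂_2 = (18 − 6) − 12 = 0, and ∂_2 has invariant factor 2 > 1, so H_1 ≅ Z/2Z.
  H_2: rank ker ∂_2 − rank ∂_3 = (12 − 12) − 0 = 0, and there is no ∂_3, so H_2 ≅ 0.

As a check, the Euler characteristic is 7 − 18 + 12 = 1, which agrees with 1 − 0 + 0 = 1.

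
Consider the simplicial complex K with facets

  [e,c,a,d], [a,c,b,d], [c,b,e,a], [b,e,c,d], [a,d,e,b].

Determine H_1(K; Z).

H_1 ≅ 0.

K has 5 vertices, 10 edges, 10 triangles, 5 3-simplices.
rank ∂_1 = 4, rank ∂_2 = 6 ⇒ b_1 = 10 − 4 − 6 = 0; all invariant factors of ∂_2 are 1 so no torsion. So H_1 = 0.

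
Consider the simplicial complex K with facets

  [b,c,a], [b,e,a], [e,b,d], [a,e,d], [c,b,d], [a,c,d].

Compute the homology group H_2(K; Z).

Take the total order a < b < c < d < e on the vertex set. Then K (dimension 2) consists of the simplices:

  0-simplices (5): a, b, c, d, e
  1-simplices (9): ab, ac, ad, ae, bc, bd, be, cd, de
  2-simplices (6): abc, abe, acd, ade, bcd, bde

Hence C_0 ≅ Z^5, C_1 ≅ Z^9, C_2 ≅ Z^6.

∂_1: C_1 → C_0 is given by ∂[p,q] = [q] − [p]. For instance
  ∂ac = c − a.
The 5×9 boundary matrix has rank 4 and Smith normal form diag(1,1,1,1).

∂_2: C_2 → C_1 acts by ∂[p,q,r] = [q,r] − [p,r] + [p,q]. For instance
  ∂acd = cd − ad + ac,
  ∂abc = bc − ac + ab.
The resulting 9×6 matrix has rank 5, and its Smith normal form has invariant factors (1,1,1,1,1).

From H_k ≅ ker(∂_k) / im(∂_{k+1}) we obtain:

  H_2: rank ker ∂_2 − rank ∂_3 = (6 − 5) − 0 = 1, and there is no ∂_3, so H_2 ≅ Z.

H_2 ≅ Z.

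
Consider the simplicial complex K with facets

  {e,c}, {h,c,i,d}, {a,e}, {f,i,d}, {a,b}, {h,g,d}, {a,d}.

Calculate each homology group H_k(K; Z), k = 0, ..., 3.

We work with the vertex ordering a < b < c < d < e < f < g < h < i. The simplices of K, each written with vertices in increasing order, are:

  0-simplices (9): a, b, c, d, e, f, g, h, i
  1-simplices (14): ab, ad, ae, cd, ce, ch, ci, df, dg, dh, di, fi, gh, hi
  2-simplices (6): cdh, cdi, chi, dfi, dgh, dhi
  3-simplices (1): cdhi

giving chain groups C_0 ≅ Z^9, C_1 ≅ Z^14, C_2 ≅ Z^6, C_3 ≅ Z^1.

The boundary map ∂_1: C_1 → C_0 is given by ∂[p,q] = [q] − [p]. For instance
  ∂gh = h − g.
This gives a 9×14 integer matrix of rank 8; reducing to Smith normal form yields diagonal entries (1,1,1,1,1,1,1,1).

∂_2: C_2 → C_1 acts by ∂[p,q,r] = [q,r] − [p,r] + [p,q]. For instance
  ∂cdi = di − ci + cd,
  ∂dgh = gh − dh + dg.
As a 14×6 matrix over Z this has rank 5, with invariant factors (1,1,1,1,1).

The boundary map ∂_3: C_3 → C_2 sends each 3-simplex σ to the alternating sum Σ_i (−1)^i (σ with its i-th vertex removed). For instance
  ∂cdhi = dhi − chi + cdi − cdh.
As a 6×1 matrix over Z this has rank 1, with invariant factors (1).

From H_k ≅ ker(∂_k) / im(∂_{k+1}) we obtain:

  H_0: rank C_0 − rank ∂_1 = 9 − 8 = 1, and the invariant factors of ∂_1 are all 1, so H_0 ≅ Z.
  H_1: rank ker ∂_1 − rank ∂_2 = (14 − 8) − 5 = 1, and the invariant factors of ∂_2 are all 1, so H_1 ≅ Z.
  H_2: rank ker ∂_2 − rank ∂_3 = (6 − 5) − 1 = 0, and the invariant factors of ∂_3 are all 1, so H_2 ≅ 0.
  H_3: rank ker ∂_3 − rank ∂_4 = (1 − 1) − 0 = 0, and there is no ∂_4, so H_3 ≅ 0.

H_0 ≅ Z,  H_1 ≅ Z,  H_2 = 0,  H_3 = 0.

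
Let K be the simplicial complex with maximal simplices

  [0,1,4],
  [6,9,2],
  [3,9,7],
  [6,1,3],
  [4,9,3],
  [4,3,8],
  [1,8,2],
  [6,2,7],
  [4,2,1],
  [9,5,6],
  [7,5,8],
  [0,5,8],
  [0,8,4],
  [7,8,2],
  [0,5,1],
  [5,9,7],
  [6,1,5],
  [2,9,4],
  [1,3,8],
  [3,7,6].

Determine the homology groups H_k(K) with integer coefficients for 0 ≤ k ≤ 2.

H_0 ≅ Z,  H_1 ≅ Z × Z/2,  H_2 = 0.

K has 10 vertices, 30 edges, 20 triangles.
rank ∂_0 = 0, rank ∂_1 = 9 ⇒ b_0 = 10 − 0 − 9 = 1; all invariant factors of ∂_1 are 1 so no torsion. So H_0 = Z.
rank ∂_1 = 9, rank ∂_2 = 20 ⇒ b_1 = 30 − 9 − 20 = 1; ∂_2 has invariant factor(s) [2] giving torsion. So H_1 = Z × Z/2.
rank ∂_2 = 20, rank ∂_3 = 0 ⇒ b_2 = 20 − 20 − 0 = 0. So H_2 = 0.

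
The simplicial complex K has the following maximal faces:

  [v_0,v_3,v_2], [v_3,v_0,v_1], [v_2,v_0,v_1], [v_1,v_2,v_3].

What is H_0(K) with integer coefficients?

H_0 ≅ Z.

We work with the vertex ordering v_0 < v_1 < v_2 < v_3. The simplices of K, each written with vertices in increasing order, are:

  0-simplices (4): [v_0], [v_1], [v_2], [v_3]
  1-simplices (6): [v_0,v_1], [v_0,v_2], [v_0,v_3], [v_1,v_2], [v_1,v_3], [v_2,v_3]
  2-simplices (4): [v_0,v_1,v_2], [v_0,v_1,v_3], [v_0,v_2,v_3], [v_1,v_2,v_3]

giving chain groups C_0 ≅ Z^4, C_1 ≅ Z^6, C_2 ≅ Z^4.

∂_1: C_1 → C_0 maps an edge to its endpoints' difference, ∂[p,q] = q − p.
The 4×6 boundary matrix has rank 3 and Smith normal form diag(1,1,1).

The boundary map ∂_2: C_2 → C_1 acts by ∂[p,q,r] = [q,r] − [p,r] + [p,q]. For instance
  ∂[v_0,v_2,v_3] = [v_2,v_3] − [v_0,v_3] + [v_0,v_2],
  ∂[v_0,v_1,v_3] = [v_1,v_3] − [v_0,v_3] + [v_0,v_1].
This gives a 6×4 integer matrix of rank 3; reducing to Smith normal form yields diagonal entries (1,1,1).

Computing H_k = (kernel of ∂_k) / (image of ∂_{k+1}):

  H_0: rank C_0 − rank ∂_1 = 4 − 3 = 1, and the invariant factors of ∂_1 are all 1, so H_0 = Z.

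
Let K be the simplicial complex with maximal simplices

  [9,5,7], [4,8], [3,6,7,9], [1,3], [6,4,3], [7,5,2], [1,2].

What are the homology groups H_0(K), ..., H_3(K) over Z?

H_0 ≅ Z,  H_1 ≅ Z,  H_2 = 0,  H_3 = 0.

Fix the vertex order 1 < 2 < 3 < 4 < 5 < 6 < 7 < 8 < 9 and write every simplex with vertices in increasing order. Then dim K = 3 and the simplices of K are:

  0-simplices (9): [1], [2], [3], [4], [5], [6], [7], [8], [9]
  1-simplices (15): [1,2], [1,3], [2,5], [2,7], [3,4], [3,6], [3,7], [3,9], [4,6], [4,8], [5,7], [5,9], [6,7], [6,9], [7,9]
  2-simplices (7): [2,5,7], [3,4,6], [3,6,7], [3,6,9], [3,7,9], [5,7,9], [6,7,9]
  3-simplices (1): [3,6,7,9]

so the chain groups are C_0 ≅ Z^9, C_1 ≅ Z^15, C_2 ≅ Z^7, C_3 ≅ Z^1.

The boundary map ∂_1: C_1 → C_0 sends each edge [p,q] (with p < q) to q − p. For instance
  ∂[6,7] = [7] − [6].
This gives a 9×15 integer matrix of rank 8; reducing to Smith normal form yields diagonal entries (1,1,1,1,1,1,1,1).

The boundary map ∂_2: C_2 → C_1 maps a triangle to the signed sum of its edges. For instance
  ∂[3,7,9] = [7,9] − [3,9] + [3,7],
  ∂[2,5,7] = [5,7] − [2,7] + [2,5].
The resulting 15×7 matrix has rank 6, and its Smith normal form has invariant factors (1,1,1,1,1,1).

The boundary map ∂_3: C_3 → C_2 sends each 3-simplex σ to the alternating sum Σ_i (−1)^i (σ with its i-th vertex removed). For instance
  ∂[3,6,7,9] = [6,7,9] − [3,7,9] + [3,6,9] − [3,6,7].
The resulting 7×1 matrix has rank 1, and its Smith normal form has invariant factors (1).

Reading off H_k = ker ∂_k / im ∂_{k+1}:

  H_0: rank C_0 − rank ∂_1 = 9 − 8 = 1, and the invariant factors of ∂_1 are all 1, so H_0 = Z.
  H_1: rank ker ∂_1 − rank ∂_2 = (15 − 8) − 6 = 1, and the invariant factors of ∂_2 are all 1, so H_1 = Z.
  H_2: rank ker ∂_2 − rank ∂_3 = (7 − 6) − 1 = 0, and the invariant factors of ∂_3 are all 1, so H_2 = 0.
  H_3: rank ker ∂_3 − rank ∂_4 = (1 − 1) − 0 = 0, and there is no ∂_4, so H_3 = 0.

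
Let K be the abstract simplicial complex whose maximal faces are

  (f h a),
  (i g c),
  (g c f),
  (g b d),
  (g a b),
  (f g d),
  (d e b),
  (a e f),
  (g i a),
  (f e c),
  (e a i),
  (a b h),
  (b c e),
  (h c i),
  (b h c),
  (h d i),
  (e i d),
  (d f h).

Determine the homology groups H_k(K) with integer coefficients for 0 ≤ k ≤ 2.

K has 9 vertices, 27 edges, 18 triangles.
rank ∂_0 = 0, rank ∂_1 = 8 ⇒ b_0 = 9 − 0 − 8 = 1; all invariant factors of ∂_1 are 1 so no torsion. So H_0 ≅ Z.
rank ∂_1 = 8, rank ∂_2 = 17 ⇒ b_1 = 27 − 8 − 17 = 2; all invariant factors of ∂_2 are 1 so no torsion. So H_1 ≅ Z^2.
rank ∂_2 = 17, rank ∂_3 = 0 ⇒ b_2 = 18 − 17 − 0 = 1. So H_2 ≅ Z.

H_0 ≅ Z,  H_1 ≅ Z^2,  H_2 ≅ Z.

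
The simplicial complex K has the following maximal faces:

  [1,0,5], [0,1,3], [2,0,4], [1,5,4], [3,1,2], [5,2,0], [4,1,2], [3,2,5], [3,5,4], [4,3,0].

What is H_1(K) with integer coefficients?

H_1 = Z/2.

Order the vertices as 0 < 1 < 2 < 3 < 4 < 5. Listing each simplex with vertices in this order, K has dimension 2 with simplices:

  0-simplices (6): [0], [1], [2], [3], [4], [5]
  1-simplices (15): [0,1], [0,2], [0,3], [0,4], [0,5], [1,2], [1,3], [1,4], [1,5], [2,3], [2,4], [2,5], [3,4], [3,5], [4,5]
  2-simplices (10): [0,1,3], [0,1,5], [0,2,4], [0,2,5], [0,3,4], [1,2,3], [1,2,4], [1,4,5], [2,3,5], [3,4,5]

giving chain groups C_0 ≅ Z^6, C_1 ≅ Z^15, C_2 ≅ Z^10.

The boundary map ∂_1: C_1 → C_0 is given by ∂[p,q] = [q] − [p]. For instance
  ∂[2,4] = [4] − [2].
This gives a 6×15 integer matrix of rank 5; reducing to Smith normal form yields diagonal entries (1,1,1,1,1).

Boundary ∂_2: C_2 → C_1 maps a triangle to the signed sum of its edges. For instance
  ∂[1,4,5] = [4,5] − [1,5] + [1,4],
  ∂[0,2,4] = [2,4] − [0,4] + [0,2].
As a 15×10 matrix over Z this has rank 10, with invariant factors (1,1,1,1,1,1,1,1,1,2).

Now H_k = ker ∂_k / im ∂_{k+1}, so:

  H_1: rank ker ∂_1 − rank ∂_2 = (15 − 5) − 10 = 0, and ∂_2 has invariant factor 2 > 1, so H_1 = Z/2.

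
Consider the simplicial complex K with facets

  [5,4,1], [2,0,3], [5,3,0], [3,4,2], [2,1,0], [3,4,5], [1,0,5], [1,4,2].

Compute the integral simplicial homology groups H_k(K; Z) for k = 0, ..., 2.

Fix the vertex order 0 < 1 < 2 < 3 < 4 < 5 and write every simplex with vertices in increasing order. Then dim K = 2 and the simplices of K are:

  0-simplices (6): [0], [1], [2], [3], [4], [5]
  1-simplices (12): [0,1], [0,2], [0,3], [0,5], [1,2], [1,4], [1,5], [2,3], [2,4], [3,4], [3,5], [4,5]
  2-simplices (8): [0,1,2], [0,1,5], [0,2,3], [0,3,5], [1,2,4], [1,4,5], [2,3,4], [3,4,5]

so the chain groups are C_0 ≅ Z^6, C_1 ≅ Z^12, C_2 ≅ Z^8.

∂_1: C_1 → C_0 is given by ∂[p,q] = [q] − [p]. For instance
  ∂[0,3] = [3] − [0].
The resulting 6×12 matrix has rank 5, and its Smith normal form has invariant factors (1,1,1,1,1).

Boundary ∂_2: C_2 → C_1 acts by ∂[p,q,r] = [q,r] − [p,r] + [p,q]. For instance
  ∂[1,4,5] = [4,5] − [1,5] + [1,4],
  ∂[0,2,3] = [2,3] − [0,3] + [0,2].
This gives a 12×8 integer matrix of rank 7; reducing to Smith normal form yields diagonal entries (1,1,1,1,1,1,1).

From H_k ≅ ker(∂_k) / im(∂_{k+1}) we obtain:

  H_0: rank C_0 − rank ∂_1 = 6 − 5 = 1, and the invariant factors of ∂_1 are all 1, so H_0 ≅ Z.
  H_1: rank ker ∂_1 − rank ∂_2 = (12 − 5) − 7 = 0, and the invariant factors of ∂_2 are all 1, so H_1 ≅ 0.
  H_2: rank ker ∂_2 − rank ∂_3 = (8 − 7) − 0 = 1, and there is no ∂_3, so H_2 ≅ Z.

H_0 = Z,  H_1 = 0,  H_2 = Z.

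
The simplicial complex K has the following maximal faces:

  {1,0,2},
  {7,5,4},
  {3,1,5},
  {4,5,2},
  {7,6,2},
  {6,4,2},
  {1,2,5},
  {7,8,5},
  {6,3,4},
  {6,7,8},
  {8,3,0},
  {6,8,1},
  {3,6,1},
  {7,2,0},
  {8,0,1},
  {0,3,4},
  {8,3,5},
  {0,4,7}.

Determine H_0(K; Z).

Order the vertices as 0 < 1 < 2 < 3 < 4 < 5 < 6 < 7 < 8. Listing each simplex with vertices in this order, K has dimension 2 with simplices:

  0-simplices (9): [0], [1], [2], [3], [4], [5], [6], [7], [8]
  1-simplices (27): (27 of them)
  2-simplices (18): [0,1,2], [0,1,8], [0,2,7], [0,3,4], [0,3,8], [0,4,7], [1,2,5], [1,3,5], [1,3,6], [1,6,8], [2,4,5], [2,4,6], [2,6,7], [3,4,6], [3,5,8], [4,5,7], [5,7,8], [6,7,8]

Hence C_0 ≅ Z^9, C_1 ≅ Z^27, C_2 ≅ Z^18.

Boundary ∂_1: C_1 → C_0 is given by ∂[p,q] = [q] − [p]. For instance
  ∂[4,5] = [5] − [4].
As a 9×27 matrix over Z this has rank 8, with invariant factors (1,1,1,1,1,1,1,1).

∂_2: C_2 → C_1 acts by ∂[p,q,r] = [q,r] − [p,r] + [p,q]. For instance
  ∂[6,7,8] = [7,8] − [6,8] + [6,7],
  ∂[2,6,7] = [6,7] − [2,7] + [2,6].
This gives a 27×18 integer matrix of rank 18; reducing to Smith normal form yields diagonal entries (1,1,1,1,1,1,1,1,1,1,1,1,1,1,1,1,1,2).

Now H_k = ker ∂_k / im ∂_{k+1}, so:

  H_0: rank C_0 − rank ∂_1 = 9 − 8 = 1, and the invariant factors of ∂_1 are all 1, so H_0 = Z.

(K is a triangulation of the Klein bottle.)

H_0 ≅ Z.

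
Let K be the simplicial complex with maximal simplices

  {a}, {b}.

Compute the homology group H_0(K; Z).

H_0 ≅ Z^2.

Fix the vertex order a < b and write every simplex with vertices in increasing order. Then dim K = 0 and the simplices of K are:

  0-simplices (2): a, b

so the chain groups are C_0 ≅ Z^2.

Now H_k = ker ∂_k / im ∂_{k+1}, so:

  H_0: rank C_0 − rank ∂_1 = 2 − 0 = 2, and there is no ∂_1, so H_0 ≅ Z^2.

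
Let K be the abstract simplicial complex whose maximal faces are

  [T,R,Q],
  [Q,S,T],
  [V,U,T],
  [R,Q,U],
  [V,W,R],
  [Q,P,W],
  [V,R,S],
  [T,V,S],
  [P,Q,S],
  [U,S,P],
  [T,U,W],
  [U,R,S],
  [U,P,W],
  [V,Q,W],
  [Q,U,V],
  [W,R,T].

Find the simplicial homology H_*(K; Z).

H_0 = Z,  H_1 = Z^2,  H_2 = Z.

Order the vertices as P < Q < R < S < T < U < V < W. Listing each simplex with vertices in this order, K has dimension 2 with simplices:

  0-simplices (8): P, Q, R, S, T, U, V, W
  1-simplices (24): PQ, PS, PU, PW, QR, QS, QT, QU, QV, QW, RS, RT, RU, RV, RW, ST, SU, SV, TU, TV, TW, UV, UW, VW
  2-simplices (16): PQS, PQW, PSU, PUW, QRT, QRU, QST, QUV, QVW, RSU, RSV, RTW, RVW, STV, TUV, TUW

so the chain groups are C_0 ≅ Z^8, C_1 ≅ Z^24, C_2 ≅ Z^16.

∂_1: C_1 → C_0 is given by ∂[p,q] = [q] − [p]. For instance
  ∂PS = S − P.
As a 8×24 matrix over Z this has rank 7, with invariant factors (1,1,1,1,1,1,1).

Boundary ∂_2: C_2 → C_1 maps a triangle to the signed sum of its edges. For instance
  ∂TUW = UW − TW + TU,
  ∂QRU = RU − QU + QR.
This gives a 24×16 integer matrix of rank 15; reducing to Smith normal form yields diagonal entries (1,1,1,1,1,1,1,1,1,1,1,1,1,1,1).

From H_k ≅ ker(∂_k) / im(∂_{k+1}) we obtain:

  H_0: rank C_0 − rank ∂_1 = 8 − 7 = 1, and the invariant factors of ∂_1 are all 1, so H_0 ≅ Z.
  H_1: rank ker ∂_1 − rank ∂_2 = (24 − 7) − 15 = 2, and the invariant factors of ∂_2 are all 1, so H_1 ≅ Z^2.
  H_2: rank ker ∂_2 − rank ∂_3 = (16 − 15) − 0 = 1, and there is no ∂_3, so H_2 ≅ Z.

As a check, the Euler characteristic is 8 − 24 + 16 = 0, which agrees with 1 − 2 + 1 = 0.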